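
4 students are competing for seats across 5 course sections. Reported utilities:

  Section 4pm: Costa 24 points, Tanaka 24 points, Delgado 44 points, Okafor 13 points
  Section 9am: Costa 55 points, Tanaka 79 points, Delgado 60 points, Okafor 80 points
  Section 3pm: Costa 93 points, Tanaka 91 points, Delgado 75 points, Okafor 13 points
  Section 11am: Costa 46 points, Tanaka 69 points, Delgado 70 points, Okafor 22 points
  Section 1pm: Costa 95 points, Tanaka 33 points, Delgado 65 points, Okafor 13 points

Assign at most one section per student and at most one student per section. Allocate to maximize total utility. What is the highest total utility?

This is a one-to-one assignment (maximum-weight bipartite matching).
Optimal: Costa→Section 1pm (95 points), Tanaka→Section 3pm (91 points), Delgado→Section 11am (70 points), Okafor→Section 9am (80 points) — total 95+91+70+80 = 336 points.
Column-greedy (each section in turn goes to its best remaining student) gives 286 points, worse by 50.
Next-best assignment: Costa→Section 1pm, Tanaka→Section 11am, Delgado→Section 3pm, Okafor→Section 9am = 319 points.
No other one-to-one assignment exceeds 336 points.

Max total: 336 points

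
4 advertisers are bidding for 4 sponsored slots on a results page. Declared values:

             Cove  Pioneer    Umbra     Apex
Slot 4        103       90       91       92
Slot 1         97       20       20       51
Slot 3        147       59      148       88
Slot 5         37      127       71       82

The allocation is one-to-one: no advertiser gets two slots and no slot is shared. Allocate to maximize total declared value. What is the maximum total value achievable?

Optimal: Cove→Slot 1 ($97), Pioneer→Slot 5 ($127), Umbra→Slot 3 ($148), Apex→Slot 4 ($92) — total 97+127+148+92 = $464.
Max-entry greedy (repeatedly take the single best remaining cell) gives $429, worse by 35.
Checked against all permutations: $464 is optimal.

Maximum total: $464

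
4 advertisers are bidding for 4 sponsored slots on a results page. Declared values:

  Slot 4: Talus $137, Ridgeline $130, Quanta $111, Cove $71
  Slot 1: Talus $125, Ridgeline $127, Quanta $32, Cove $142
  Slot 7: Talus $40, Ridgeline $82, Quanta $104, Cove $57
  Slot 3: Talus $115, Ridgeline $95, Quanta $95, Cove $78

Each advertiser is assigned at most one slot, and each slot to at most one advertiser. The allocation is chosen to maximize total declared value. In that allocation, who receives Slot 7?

Optimal: Talus→Slot 3 ($115), Ridgeline→Slot 4 ($130), Quanta→Slot 7 ($104), Cove→Slot 1 ($142) — total 115+130+104+142 = $491.
Row-greedy (each advertiser in turn takes its best remaining slot) gives $446, worse by 45.
Swapping Ridgeline↔Cove (Ridgeline→Slot 1 $127, Cove→Slot 4 $71) loses 74.
No other one-to-one assignment exceeds $491.
Quanta's own top slot is Slot 4 ($111), but forcing Quanta→Slot 4 and reassigning the rest optimally gives only $450 — worse by 41.

Quanta receives Slot 7.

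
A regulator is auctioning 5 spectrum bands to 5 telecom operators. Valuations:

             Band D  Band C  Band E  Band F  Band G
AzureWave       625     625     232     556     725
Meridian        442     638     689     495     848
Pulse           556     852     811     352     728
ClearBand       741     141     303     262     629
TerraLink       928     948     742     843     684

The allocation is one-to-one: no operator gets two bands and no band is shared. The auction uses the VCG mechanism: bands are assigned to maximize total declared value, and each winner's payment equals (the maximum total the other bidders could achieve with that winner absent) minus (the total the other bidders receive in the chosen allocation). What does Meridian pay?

Meridian pays $169M.

Efficient allocation: AzureWave→Band F ($556M), Meridian→Band G ($848M), Pulse→Band E ($811M), ClearBand→Band D ($741M), TerraLink→Band C ($948M); total welfare W = $3904M.
Meridian receives Band G at value $848M, so the others get W − 848 = $3056M.
Without Meridian: best allocation of the remaining 4 bidders over all 5 bands is AzureWave→Band G ($725M), Pulse→Band E ($811M), ClearBand→Band D ($741M), TerraLink→Band C ($948M), total $3225M.
VCG payment = (others' best without Meridian) − (others' welfare with Meridian) = 3225 − 3056 = $169M.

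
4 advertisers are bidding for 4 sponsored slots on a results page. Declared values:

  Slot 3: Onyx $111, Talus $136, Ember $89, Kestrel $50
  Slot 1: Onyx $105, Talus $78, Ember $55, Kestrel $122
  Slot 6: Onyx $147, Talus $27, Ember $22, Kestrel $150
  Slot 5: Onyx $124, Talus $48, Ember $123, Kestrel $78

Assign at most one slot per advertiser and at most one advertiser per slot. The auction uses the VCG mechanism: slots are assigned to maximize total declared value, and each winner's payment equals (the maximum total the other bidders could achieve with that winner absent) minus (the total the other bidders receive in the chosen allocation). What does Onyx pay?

Onyx pays $28.

Efficient allocation: Onyx→Slot 6 ($147), Talus→Slot 3 ($136), Ember→Slot 5 ($123), Kestrel→Slot 1 ($122); total welfare W = $528.
Onyx receives Slot 6 at value $147, so the others get W − 147 = $381.
Without Onyx: best allocation of the remaining 3 bidders over all 4 slots is Talus→Slot 3 ($136), Ember→Slot 5 ($123), Kestrel→Slot 6 ($150), total $409.
VCG payment = (others' best without Onyx) − (others' welfare with Onyx) = 409 − 381 = $28.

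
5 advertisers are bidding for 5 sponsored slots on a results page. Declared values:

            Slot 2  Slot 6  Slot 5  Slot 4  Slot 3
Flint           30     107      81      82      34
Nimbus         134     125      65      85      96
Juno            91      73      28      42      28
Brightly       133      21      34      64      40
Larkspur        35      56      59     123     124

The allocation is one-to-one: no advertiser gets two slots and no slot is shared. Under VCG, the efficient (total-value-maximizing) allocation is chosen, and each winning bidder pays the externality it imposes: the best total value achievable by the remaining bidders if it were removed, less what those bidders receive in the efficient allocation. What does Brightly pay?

Efficient allocation: Flint→Slot 5 ($81), Nimbus→Slot 3 ($96), Juno→Slot 6 ($73), Brightly→Slot 2 ($133), Larkspur→Slot 4 ($123); total welfare W = $506.
Brightly receives Slot 2 at value $133, so the others get W − 133 = $373.
Without Brightly: best allocation of the remaining 4 bidders over all 5 slots is Flint→Slot 4 ($82), Nimbus→Slot 6 ($125), Juno→Slot 2 ($91), Larkspur→Slot 3 ($124), total $422.
VCG payment = (others' best without Brightly) − (others' welfare with Brightly) = 422 − 373 = $49.

Brightly pays $49.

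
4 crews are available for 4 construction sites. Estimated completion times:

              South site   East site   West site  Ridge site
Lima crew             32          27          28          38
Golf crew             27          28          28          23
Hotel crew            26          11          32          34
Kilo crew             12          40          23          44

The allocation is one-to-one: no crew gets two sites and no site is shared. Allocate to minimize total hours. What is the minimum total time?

Optimal: Lima crew→West site (28 hours), Golf crew→Ridge site (23 hours), Hotel crew→East site (11 hours), Kilo crew→South site (12 hours) — total 28+23+11+12 = 74 hours.
Swapping Kilo crew↔Lima crew (Kilo crew→West site 23 hours, Lima crew→South site 32 hours) adds 15.

Min total: 74 hours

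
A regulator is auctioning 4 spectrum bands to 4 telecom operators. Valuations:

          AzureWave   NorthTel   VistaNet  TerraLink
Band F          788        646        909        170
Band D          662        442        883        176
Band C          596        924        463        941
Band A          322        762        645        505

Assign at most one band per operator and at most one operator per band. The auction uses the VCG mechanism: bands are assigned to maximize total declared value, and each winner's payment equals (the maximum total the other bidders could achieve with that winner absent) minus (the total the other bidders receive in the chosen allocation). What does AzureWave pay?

AzureWave pays $26M.

Efficient allocation: AzureWave→Band F ($788M), NorthTel→Band A ($762M), VistaNet→Band D ($883M), TerraLink→Band C ($941M); total welfare W = $3374M.
AzureWave receives Band F at value $788M, so the others get W − 788 = $2586M.
Without AzureWave: best allocation of the remaining 3 bidders over all 4 bands is NorthTel→Band A ($762M), VistaNet→Band F ($909M), TerraLink→Band C ($941M), total $2612M.
VCG payment = (others' best without AzureWave) − (others' welfare with AzureWave) = 2612 − 2586 = $26M.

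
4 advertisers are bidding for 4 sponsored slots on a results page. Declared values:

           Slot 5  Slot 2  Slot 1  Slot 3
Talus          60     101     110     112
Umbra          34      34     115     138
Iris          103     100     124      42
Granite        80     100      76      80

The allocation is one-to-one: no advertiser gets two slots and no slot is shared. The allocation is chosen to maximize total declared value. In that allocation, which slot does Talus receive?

Talus receives Slot 1.

Optimal: Talus→Slot 1 ($110), Umbra→Slot 3 ($138), Iris→Slot 5 ($103), Granite→Slot 2 ($100) — total 110+138+103+100 = $451.
Column-greedy (each slot in turn goes to its best remaining advertiser) gives $399, worse by 52.
Talus's own top slot is Slot 3 ($112), but forcing Talus→Slot 3 and reassigning the rest optimally gives only $430 — worse by 21.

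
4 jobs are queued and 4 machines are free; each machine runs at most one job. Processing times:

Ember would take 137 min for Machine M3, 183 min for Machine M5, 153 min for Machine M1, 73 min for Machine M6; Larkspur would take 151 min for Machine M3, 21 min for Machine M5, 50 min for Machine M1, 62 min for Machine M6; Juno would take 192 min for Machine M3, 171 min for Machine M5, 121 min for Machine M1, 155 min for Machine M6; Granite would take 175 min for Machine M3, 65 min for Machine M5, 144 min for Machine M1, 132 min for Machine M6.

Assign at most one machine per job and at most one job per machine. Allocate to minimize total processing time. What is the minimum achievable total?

Optimal: Ember→Machine M6 (73 min), Larkspur→Machine M1 (50 min), Juno→Machine M3 (192 min), Granite→Machine M5 (65 min) — total 73+50+192+65 = 380 min.
Min-entry greedy (repeatedly take the single cheapest remaining cell) gives 390 min, worse by 10.
No other one-to-one assignment undercuts 380 min.

Minimum total: 380 min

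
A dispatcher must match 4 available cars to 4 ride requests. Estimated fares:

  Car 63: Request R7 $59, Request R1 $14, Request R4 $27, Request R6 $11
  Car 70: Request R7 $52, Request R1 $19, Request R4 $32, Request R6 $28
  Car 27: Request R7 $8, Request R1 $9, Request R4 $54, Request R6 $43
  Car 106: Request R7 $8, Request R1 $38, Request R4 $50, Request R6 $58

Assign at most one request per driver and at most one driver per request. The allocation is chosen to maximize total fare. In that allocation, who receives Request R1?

Optimal: Car 63→Request R7 ($59), Car 70→Request R1 ($19), Car 27→Request R4 ($54), Car 106→Request R6 ($58) — total 59+19+54+58 = $190.
Column-greedy (each request in turn goes to its best remaining driver) gives $179, worse by 11.
Swapping Car 70↔Car 27 (Car 70→Request R4 $32, Car 27→Request R1 $9) loses 32.
Car 70's own top request is Request R7 ($52), but forcing Car 70→Request R7 and reassigning the rest optimally gives only $178 — worse by 12.

Car 70 receives Request R1.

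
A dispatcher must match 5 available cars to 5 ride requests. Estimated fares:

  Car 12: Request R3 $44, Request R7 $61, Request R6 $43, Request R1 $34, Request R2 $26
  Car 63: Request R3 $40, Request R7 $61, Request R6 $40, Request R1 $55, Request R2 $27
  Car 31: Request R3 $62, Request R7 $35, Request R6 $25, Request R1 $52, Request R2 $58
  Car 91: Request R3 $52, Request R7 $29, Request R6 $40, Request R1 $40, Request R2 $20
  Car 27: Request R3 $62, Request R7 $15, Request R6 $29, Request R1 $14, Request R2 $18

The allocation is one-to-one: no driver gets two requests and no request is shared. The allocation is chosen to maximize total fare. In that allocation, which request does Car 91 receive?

Optimal: Car 12→Request R7 ($61), Car 63→Request R1 ($55), Car 31→Request R2 ($58), Car 91→Request R6 ($40), Car 27→Request R3 ($62) — total 61+55+58+40+62 = $276.
Max-entry greedy (repeatedly take the single best remaining cell) gives $236, worse by 40.
Swapping Car 63↔Car 31 (Car 63→Request R2 $27, Car 31→Request R1 $52) loses 34.
Car 91's own top request is Request R3 ($52), but forcing Car 91→Request R3 and reassigning the rest optimally gives only $255 — worse by 21.

Car 91 receives Request R6.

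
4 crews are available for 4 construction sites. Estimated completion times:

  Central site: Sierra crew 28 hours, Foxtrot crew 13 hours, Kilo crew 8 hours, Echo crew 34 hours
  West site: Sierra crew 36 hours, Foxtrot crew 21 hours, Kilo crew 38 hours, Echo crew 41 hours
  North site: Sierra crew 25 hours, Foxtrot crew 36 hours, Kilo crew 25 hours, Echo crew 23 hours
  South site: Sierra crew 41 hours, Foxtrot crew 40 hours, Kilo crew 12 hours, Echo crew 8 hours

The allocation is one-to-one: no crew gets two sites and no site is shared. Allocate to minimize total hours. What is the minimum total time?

Optimal: Sierra crew→North site (25 hours), Foxtrot crew→West site (21 hours), Kilo crew→Central site (8 hours), Echo crew→South site (8 hours) — total 25+21+8+8 = 62 hours.
Column-greedy (each site in turn goes to its cheapest remaining crew) gives 93 hours, worse by 31.
Next-best assignment: Sierra crew→Central site, Foxtrot crew→West site, Kilo crew→North site, Echo crew→South site = 82 hours.
Every other assignment is strictly worse.

Min total: 62 hours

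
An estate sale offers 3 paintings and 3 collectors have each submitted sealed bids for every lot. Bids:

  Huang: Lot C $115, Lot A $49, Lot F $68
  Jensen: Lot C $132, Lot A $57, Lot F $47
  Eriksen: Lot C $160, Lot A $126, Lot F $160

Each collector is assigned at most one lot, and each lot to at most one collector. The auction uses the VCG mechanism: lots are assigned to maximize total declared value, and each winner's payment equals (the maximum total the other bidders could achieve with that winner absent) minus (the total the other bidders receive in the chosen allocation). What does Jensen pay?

Efficient allocation: Huang→Lot A ($49), Jensen→Lot C ($132), Eriksen→Lot F ($160); total welfare W = $341.
Jensen receives Lot C at value $132, so the others get W − 132 = $209.
Without Jensen: best allocation of the remaining 2 bidders over all 3 lots is Huang→Lot C ($115), Eriksen→Lot F ($160), total $275.
VCG payment = (others' best without Jensen) − (others' welfare with Jensen) = 275 − 209 = $66.

Jensen pays $66.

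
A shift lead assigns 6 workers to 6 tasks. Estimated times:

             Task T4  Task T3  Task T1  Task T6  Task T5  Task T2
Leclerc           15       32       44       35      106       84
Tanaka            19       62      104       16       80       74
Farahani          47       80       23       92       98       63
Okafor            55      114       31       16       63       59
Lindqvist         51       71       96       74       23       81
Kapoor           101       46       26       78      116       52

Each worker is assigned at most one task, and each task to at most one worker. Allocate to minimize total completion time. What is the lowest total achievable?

Minimum total: 165 min

Optimal: Leclerc→Task T3 (32 min), Tanaka→Task T4 (19 min), Farahani→Task T1 (23 min), Okafor→Task T6 (16 min), Lindqvist→Task T5 (23 min), Kapoor→Task T2 (52 min) — total 32+19+23+16+23+52 = 165 min.
Next-best assignment: Leclerc→Task T3, Tanaka→Task T4, Farahani→Task T2, Okafor→Task T6, Lindqvist→Task T5, Kapoor→Task T1 = 179 min.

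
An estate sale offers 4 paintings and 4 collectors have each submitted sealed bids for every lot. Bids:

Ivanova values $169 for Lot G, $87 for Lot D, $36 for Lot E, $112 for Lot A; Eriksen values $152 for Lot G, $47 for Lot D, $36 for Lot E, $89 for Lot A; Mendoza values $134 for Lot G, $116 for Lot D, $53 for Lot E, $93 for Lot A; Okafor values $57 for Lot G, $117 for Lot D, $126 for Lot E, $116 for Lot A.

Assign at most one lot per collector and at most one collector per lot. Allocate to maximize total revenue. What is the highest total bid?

Max total: $506

Optimal: Ivanova→Lot A ($112), Eriksen→Lot G ($152), Mendoza→Lot D ($116), Okafor→Lot E ($126) — total 112+152+116+126 = $506.
Row-greedy (each collector in turn takes its best remaining lot) gives $500, worse by 6.
Swapping Eriksen↔Mendoza (Eriksen→Lot D $47, Mendoza→Lot G $134) loses 87.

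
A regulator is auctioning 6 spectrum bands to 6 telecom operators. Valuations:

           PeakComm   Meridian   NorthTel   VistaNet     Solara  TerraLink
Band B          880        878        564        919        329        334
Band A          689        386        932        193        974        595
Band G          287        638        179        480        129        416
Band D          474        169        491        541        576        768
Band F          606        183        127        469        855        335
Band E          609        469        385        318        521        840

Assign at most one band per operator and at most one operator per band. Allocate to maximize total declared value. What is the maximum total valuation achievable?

Optimal: PeakComm→Band E ($609M), Meridian→Band G ($638M), NorthTel→Band A ($932M), VistaNet→Band B ($919M), Solara→Band F ($855M), TerraLink→Band D ($768M) — total 609+638+932+919+855+768 = $4721M.
Max-entry greedy (repeatedly take the single best remaining cell) gives $4468M, worse by 253.
No other one-to-one assignment exceeds $4721M.

Max total: $4721M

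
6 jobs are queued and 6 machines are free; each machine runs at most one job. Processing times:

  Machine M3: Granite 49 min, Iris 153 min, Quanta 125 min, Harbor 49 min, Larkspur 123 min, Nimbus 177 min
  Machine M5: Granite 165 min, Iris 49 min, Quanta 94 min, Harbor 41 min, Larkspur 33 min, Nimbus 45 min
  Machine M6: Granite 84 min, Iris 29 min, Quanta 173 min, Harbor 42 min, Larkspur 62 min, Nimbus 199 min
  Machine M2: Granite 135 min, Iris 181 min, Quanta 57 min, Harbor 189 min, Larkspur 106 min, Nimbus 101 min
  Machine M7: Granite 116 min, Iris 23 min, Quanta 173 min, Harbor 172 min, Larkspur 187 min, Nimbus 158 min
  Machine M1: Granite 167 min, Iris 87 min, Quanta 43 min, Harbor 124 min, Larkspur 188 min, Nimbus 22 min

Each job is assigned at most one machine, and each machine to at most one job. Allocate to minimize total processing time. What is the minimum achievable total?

Minimum total: 226 min

This is the linear assignment problem.
Optimal: Granite→Machine M3 (49 min), Iris→Machine M7 (23 min), Quanta→Machine M2 (57 min), Harbor→Machine M6 (42 min), Larkspur→Machine M5 (33 min), Nimbus→Machine M1 (22 min) — total 49+23+57+42+33+22 = 226 min.
Row-greedy (each job in turn takes its cheapest remaining machine) gives 319 min, worse by 93.
Next-best assignment: Granite→Machine M3, Iris→Machine M7, Quanta→Machine M2, Harbor→Machine M5, Larkspur→Machine M6, Nimbus→Machine M1 = 254 min.
Swapping Quanta↔Iris (Quanta→Machine M7 173 min, Iris→Machine M2 181 min) adds 274.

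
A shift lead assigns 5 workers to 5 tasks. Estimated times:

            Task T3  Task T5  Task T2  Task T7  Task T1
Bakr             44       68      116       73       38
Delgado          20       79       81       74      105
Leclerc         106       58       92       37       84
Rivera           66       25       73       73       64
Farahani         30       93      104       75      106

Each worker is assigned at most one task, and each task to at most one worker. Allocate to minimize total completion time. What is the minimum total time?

Optimal: Bakr→Task T1 (38 min), Delgado→Task T2 (81 min), Leclerc→Task T7 (37 min), Rivera→Task T5 (25 min), Farahani→Task T3 (30 min) — total 38+81+37+25+30 = 211 min.
Column-greedy (each task in turn goes to its cheapest remaining worker) gives 316 min, worse by 105.
No other one-to-one assignment undercuts 211 min.

Minimum total: 211 min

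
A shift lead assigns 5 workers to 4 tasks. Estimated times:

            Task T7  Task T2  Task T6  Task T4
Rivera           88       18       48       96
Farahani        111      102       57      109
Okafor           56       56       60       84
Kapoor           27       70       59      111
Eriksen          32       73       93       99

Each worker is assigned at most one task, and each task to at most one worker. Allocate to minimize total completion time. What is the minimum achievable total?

Minimum total: 186 min

Treat this as an assignment problem: match each worker to one task.
Optimal: Kapoor→Task T7 (27 min), Rivera→Task T2 (18 min), Farahani→Task T6 (57 min), Okafor→Task T4 (84 min) — total 27+18+57+84 = 186 min.
Row-greedy (each worker in turn takes its cheapest remaining task) gives 242 min, worse by 56.
Swapping Kapoor↔Farahani (Kapoor→Task T6 59 min, Farahani→Task T7 111 min) adds 86.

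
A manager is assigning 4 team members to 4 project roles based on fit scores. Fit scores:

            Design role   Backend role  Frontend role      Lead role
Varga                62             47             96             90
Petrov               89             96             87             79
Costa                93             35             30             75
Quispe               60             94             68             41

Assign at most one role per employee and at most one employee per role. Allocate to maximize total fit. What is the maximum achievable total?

Maximum total: 364 pts

Treat this as an assignment problem: match each employee to one role.
Optimal: Varga→Lead role (90 pts), Petrov→Frontend role (87 pts), Costa→Design role (93 pts), Quispe→Backend role (94 pts) — total 90+87+93+94 = 364 pts.
Max-entry greedy (repeatedly take the single best remaining cell) gives 326 pts, worse by 38.
Next-best assignment: Varga→Frontend role, Petrov→Lead role, Costa→Design role, Quispe→Backend role = 362 pts.
Checked against all permutations: 364 pts is optimal.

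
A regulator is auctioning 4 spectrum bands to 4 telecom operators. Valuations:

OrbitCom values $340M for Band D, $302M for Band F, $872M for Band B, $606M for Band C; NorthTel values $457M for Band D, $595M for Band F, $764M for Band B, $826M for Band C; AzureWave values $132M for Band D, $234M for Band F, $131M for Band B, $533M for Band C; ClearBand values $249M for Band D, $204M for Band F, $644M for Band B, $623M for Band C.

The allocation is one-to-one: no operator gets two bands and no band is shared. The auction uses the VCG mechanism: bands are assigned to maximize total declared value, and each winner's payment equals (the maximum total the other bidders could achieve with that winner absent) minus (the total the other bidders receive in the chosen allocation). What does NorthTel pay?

Efficient allocation: OrbitCom→Band B ($872M), NorthTel→Band F ($595M), AzureWave→Band C ($533M), ClearBand→Band D ($249M); total welfare W = $2249M.
NorthTel receives Band F at value $595M, so the others get W − 595 = $1654M.
Without NorthTel: best allocation of the remaining 3 bidders over all 4 bands is OrbitCom→Band B ($872M), AzureWave→Band F ($234M), ClearBand→Band C ($623M), total $1729M.
VCG payment = (others' best without NorthTel) − (others' welfare with NorthTel) = 1729 − 1654 = $75M.

NorthTel pays $75M.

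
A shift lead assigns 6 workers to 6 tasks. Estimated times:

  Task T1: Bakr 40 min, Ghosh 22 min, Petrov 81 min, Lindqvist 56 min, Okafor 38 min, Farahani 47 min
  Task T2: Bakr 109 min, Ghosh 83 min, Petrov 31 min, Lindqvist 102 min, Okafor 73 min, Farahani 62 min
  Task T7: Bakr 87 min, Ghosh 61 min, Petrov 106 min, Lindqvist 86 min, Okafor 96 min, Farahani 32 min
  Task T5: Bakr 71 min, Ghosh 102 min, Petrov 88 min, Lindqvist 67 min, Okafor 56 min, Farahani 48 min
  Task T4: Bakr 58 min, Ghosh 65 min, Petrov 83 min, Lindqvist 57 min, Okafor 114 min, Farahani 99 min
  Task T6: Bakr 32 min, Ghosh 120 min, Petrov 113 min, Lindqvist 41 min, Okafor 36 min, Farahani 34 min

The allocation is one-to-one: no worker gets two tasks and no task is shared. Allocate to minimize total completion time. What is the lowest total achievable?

Minimum total: 230 min

Optimal: Bakr→Task T6 (32 min), Ghosh→Task T1 (22 min), Petrov→Task T2 (31 min), Lindqvist→Task T4 (57 min), Okafor→Task T5 (56 min), Farahani→Task T7 (32 min) — total 32+22+31+57+56+32 = 230 min.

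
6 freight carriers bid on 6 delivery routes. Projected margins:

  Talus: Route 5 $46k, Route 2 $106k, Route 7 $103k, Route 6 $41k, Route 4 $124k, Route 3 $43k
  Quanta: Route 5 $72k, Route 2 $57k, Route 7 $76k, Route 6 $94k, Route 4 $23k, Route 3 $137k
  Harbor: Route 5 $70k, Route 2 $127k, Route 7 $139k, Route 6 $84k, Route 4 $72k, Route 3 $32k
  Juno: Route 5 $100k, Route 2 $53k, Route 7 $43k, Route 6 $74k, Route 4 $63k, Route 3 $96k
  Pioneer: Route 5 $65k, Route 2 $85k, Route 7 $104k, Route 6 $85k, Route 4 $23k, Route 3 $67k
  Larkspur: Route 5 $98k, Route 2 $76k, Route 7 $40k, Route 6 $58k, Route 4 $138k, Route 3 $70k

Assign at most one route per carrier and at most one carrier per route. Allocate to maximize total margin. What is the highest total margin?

Maximum total: $705k

Optimal: Talus→Route 2 ($106k), Quanta→Route 3 ($137k), Harbor→Route 7 ($139k), Juno→Route 5 ($100k), Pioneer→Route 6 ($85k), Larkspur→Route 4 ($138k) — total 106+137+139+100+85+138 = $705k.
Row-greedy (each carrier in turn takes its best remaining route) gives $643k, worse by 62.
Next-best assignment: Talus→Route 7, Quanta→Route 3, Harbor→Route 2, Juno→Route 5, Pioneer→Route 6, Larkspur→Route 4 = $690k.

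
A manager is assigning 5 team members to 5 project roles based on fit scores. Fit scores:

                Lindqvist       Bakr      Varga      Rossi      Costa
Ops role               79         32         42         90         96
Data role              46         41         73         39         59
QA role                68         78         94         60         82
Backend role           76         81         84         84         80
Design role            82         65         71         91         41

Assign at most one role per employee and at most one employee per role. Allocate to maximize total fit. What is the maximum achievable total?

Optimal: Lindqvist→Backend role (76 pts), Bakr→QA role (78 pts), Varga→Data role (73 pts), Rossi→Design role (91 pts), Costa→Ops role (96 pts) — total 76+78+73+91+96 = 414 pts.
Column-greedy (each role in turn goes to its best remaining employee) gives 413 pts, worse by 1.
Swapping Costa↔Varga (Costa→Data role 59 pts, Varga→Ops role 42 pts) loses 68.
No other one-to-one assignment exceeds 414 pts.

Max total: 414 pts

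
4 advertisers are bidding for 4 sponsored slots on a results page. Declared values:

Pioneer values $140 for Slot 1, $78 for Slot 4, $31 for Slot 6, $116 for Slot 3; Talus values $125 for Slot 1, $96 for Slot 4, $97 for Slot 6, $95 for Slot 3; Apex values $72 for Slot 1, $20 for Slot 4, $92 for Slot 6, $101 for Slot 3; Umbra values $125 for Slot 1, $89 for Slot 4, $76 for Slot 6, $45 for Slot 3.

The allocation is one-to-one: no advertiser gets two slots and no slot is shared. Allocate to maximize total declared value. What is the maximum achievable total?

This is the linear assignment problem.
Optimal: Pioneer→Slot 3 ($116), Talus→Slot 4 ($96), Apex→Slot 6 ($92), Umbra→Slot 1 ($125) — total 116+96+92+125 = $429.
Row-greedy (each advertiser in turn takes its best remaining slot) gives $427, worse by 2.

Max total: $429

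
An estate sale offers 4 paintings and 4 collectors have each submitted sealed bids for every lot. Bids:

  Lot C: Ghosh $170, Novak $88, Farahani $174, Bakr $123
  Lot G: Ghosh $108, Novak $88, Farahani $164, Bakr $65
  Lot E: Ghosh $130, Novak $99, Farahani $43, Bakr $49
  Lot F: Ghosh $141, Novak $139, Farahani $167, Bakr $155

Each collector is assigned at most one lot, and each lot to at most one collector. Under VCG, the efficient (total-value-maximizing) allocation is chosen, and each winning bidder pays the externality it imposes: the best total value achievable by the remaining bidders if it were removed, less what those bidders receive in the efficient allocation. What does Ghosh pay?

Ghosh pays $10.

Efficient allocation: Ghosh→Lot C ($170), Novak→Lot E ($99), Farahani→Lot G ($164), Bakr→Lot F ($155); total welfare W = $588.
Ghosh receives Lot C at value $170, so the others get W − 170 = $418.
Without Ghosh: best allocation of the remaining 3 bidders over all 4 lots is Novak→Lot E ($99), Farahani→Lot C ($174), Bakr→Lot F ($155), total $428.
VCG payment = (others' best without Ghosh) − (others' welfare with Ghosh) = 428 − 418 = $10.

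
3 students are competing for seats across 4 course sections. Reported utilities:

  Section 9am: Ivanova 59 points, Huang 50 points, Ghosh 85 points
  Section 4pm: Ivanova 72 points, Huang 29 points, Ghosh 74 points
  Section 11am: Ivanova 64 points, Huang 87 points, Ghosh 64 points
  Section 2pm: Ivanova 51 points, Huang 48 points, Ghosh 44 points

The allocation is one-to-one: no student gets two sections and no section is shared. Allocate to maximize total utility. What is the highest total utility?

This is the linear assignment problem.
Optimal: Ivanova→Section 4pm (72 points), Huang→Section 11am (87 points), Ghosh→Section 9am (85 points) — total 72+87+85 = 244 points.

Maximum total: 244 points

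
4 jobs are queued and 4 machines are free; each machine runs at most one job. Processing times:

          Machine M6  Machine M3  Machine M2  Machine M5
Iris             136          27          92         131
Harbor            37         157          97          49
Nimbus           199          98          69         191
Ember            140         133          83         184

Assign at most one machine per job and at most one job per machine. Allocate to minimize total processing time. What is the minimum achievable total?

Optimal: Iris→Machine M3 (27 min), Harbor→Machine M5 (49 min), Nimbus→Machine M2 (69 min), Ember→Machine M6 (140 min) — total 27+49+69+140 = 285 min.
Column-greedy (each machine in turn goes to its cheapest remaining job) gives 317 min, worse by 32.

Minimum total: 285 min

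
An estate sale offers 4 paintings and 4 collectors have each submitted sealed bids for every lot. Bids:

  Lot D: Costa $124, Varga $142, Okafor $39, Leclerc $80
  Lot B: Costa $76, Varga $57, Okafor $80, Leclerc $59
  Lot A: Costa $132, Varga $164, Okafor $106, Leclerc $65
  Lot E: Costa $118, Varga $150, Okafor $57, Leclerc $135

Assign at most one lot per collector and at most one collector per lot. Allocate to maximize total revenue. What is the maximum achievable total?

Optimal: Costa→Lot D ($124), Varga→Lot A ($164), Okafor→Lot B ($80), Leclerc→Lot E ($135) — total 124+164+80+135 = $503.
Swapping Costa↔Leclerc (Costa→Lot E $118, Leclerc→Lot D $80) loses 61.
Every other assignment is strictly worse.

Max total: $503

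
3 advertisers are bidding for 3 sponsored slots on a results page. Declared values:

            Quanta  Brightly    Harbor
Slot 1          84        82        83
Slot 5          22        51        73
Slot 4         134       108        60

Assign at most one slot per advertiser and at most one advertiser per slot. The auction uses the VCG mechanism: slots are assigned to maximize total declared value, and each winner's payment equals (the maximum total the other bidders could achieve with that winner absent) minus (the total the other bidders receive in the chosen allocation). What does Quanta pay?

Quanta pays $36.

Efficient allocation: Quanta→Slot 4 ($134), Brightly→Slot 1 ($82), Harbor→Slot 5 ($73); total welfare W = $289.
Quanta receives Slot 4 at value $134, so the others get W − 134 = $155.
Without Quanta: best allocation of the remaining 2 bidders over all 3 slots is Brightly→Slot 4 ($108), Harbor→Slot 1 ($83), total $191.
VCG payment = (others' best without Quanta) − (others' welfare with Quanta) = 191 − 155 = $36.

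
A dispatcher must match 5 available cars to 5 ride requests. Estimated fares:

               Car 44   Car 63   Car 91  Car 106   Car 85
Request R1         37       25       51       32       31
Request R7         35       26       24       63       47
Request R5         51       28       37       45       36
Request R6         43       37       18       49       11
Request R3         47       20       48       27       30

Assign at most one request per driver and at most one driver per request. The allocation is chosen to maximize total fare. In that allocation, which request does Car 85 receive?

Car 85 receives Request R5.

This is the linear assignment problem.
Optimal: Car 44→Request R3 ($47), Car 63→Request R6 ($37), Car 91→Request R1 ($51), Car 106→Request R7 ($63), Car 85→Request R5 ($36) — total 47+37+51+63+36 = $234.
Column-greedy (each request in turn goes to its best remaining driver) gives $232, worse by 2.
Every other assignment is strictly worse.
Car 85's own top request is Request R7 ($47), but forcing Car 85→Request R7 and reassigning the rest optimally gives only $227 — worse by 7.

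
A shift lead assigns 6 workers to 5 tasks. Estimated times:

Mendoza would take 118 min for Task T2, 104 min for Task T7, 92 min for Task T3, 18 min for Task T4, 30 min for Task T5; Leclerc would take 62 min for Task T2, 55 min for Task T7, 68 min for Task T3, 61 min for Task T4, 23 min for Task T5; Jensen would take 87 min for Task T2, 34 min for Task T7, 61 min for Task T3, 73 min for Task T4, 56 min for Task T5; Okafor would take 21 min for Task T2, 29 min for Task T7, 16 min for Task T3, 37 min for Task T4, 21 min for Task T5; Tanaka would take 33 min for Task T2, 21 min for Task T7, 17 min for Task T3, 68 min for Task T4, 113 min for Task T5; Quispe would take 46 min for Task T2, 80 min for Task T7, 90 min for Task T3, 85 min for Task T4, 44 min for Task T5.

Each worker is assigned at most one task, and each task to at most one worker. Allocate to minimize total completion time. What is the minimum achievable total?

Min total: 113 min

Optimal: Okafor→Task T2 (21 min), Jensen→Task T7 (34 min), Tanaka→Task T3 (17 min), Mendoza→Task T4 (18 min), Leclerc→Task T5 (23 min) — total 21+34+17+18+23 = 113 min.
Min-entry greedy (repeatedly take the single cheapest remaining cell) gives 124 min, worse by 11.
Next-best assignment: Tanaka→Task T2, Jensen→Task T7, Okafor→Task T3, Mendoza→Task T4, Leclerc→Task T5 = 124 min.
Every other assignment is strictly worse.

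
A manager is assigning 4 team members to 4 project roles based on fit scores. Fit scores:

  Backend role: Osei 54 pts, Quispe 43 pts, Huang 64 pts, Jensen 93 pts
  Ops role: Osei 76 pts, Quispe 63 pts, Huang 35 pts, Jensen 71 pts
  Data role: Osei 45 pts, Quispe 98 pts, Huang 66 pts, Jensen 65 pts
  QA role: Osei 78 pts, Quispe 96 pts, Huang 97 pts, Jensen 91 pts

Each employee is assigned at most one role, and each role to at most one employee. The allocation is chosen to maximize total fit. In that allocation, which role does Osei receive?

Osei receives Ops role.

Optimal: Osei→Ops role (76 pts), Quispe→Data role (98 pts), Huang→QA role (97 pts), Jensen→Backend role (93 pts) — total 76+98+97+93 = 364 pts.
No other one-to-one assignment exceeds 364 pts.
Osei's own top role is QA role (78 pts), but forcing Osei→QA role and reassigning the rest optimally gives only 311 pts — worse by 53.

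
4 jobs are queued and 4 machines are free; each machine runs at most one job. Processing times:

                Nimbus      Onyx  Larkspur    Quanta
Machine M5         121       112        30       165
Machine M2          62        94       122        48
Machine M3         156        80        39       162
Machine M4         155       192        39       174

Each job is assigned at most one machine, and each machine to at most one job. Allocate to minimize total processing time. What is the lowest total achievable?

Treat this as an assignment problem: match each job to one machine.
Optimal: Nimbus→Machine M5 (121 min), Onyx→Machine M3 (80 min), Larkspur→Machine M4 (39 min), Quanta→Machine M2 (48 min) — total 121+80+39+48 = 288 min.
Row-greedy (each job in turn takes its cheapest remaining machine) gives 346 min, worse by 58.
Checked against all permutations: 288 min is optimal.

Min total: 288 min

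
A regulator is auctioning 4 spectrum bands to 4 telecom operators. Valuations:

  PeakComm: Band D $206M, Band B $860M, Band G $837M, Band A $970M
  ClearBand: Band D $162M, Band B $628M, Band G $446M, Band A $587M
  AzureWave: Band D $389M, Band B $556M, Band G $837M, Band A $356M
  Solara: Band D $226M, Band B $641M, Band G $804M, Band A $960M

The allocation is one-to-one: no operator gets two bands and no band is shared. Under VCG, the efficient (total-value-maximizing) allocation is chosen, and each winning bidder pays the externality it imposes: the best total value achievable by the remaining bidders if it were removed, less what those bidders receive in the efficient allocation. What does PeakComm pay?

PeakComm pays $466M.

Efficient allocation: PeakComm→Band B ($860M), ClearBand→Band D ($162M), AzureWave→Band G ($837M), Solara→Band A ($960M); total welfare W = $2819M.
PeakComm receives Band B at value $860M, so the others get W − 860 = $1959M.
Without PeakComm: best allocation of the remaining 3 bidders over all 4 bands is ClearBand→Band B ($628M), AzureWave→Band G ($837M), Solara→Band A ($960M), total $2425M.
VCG payment = (others' best without PeakComm) − (others' welfare with PeakComm) = 2425 − 1959 = $466M.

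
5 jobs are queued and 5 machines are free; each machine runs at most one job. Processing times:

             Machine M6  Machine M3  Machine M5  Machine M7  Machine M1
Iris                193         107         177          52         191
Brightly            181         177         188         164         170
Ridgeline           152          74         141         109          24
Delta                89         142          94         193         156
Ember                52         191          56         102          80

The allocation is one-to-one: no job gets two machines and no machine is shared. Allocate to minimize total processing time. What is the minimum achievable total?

Min total: 398 min

Optimal: Iris→Machine M7 (52 min), Brightly→Machine M3 (177 min), Ridgeline→Machine M1 (24 min), Delta→Machine M6 (89 min), Ember→Machine M5 (56 min) — total 52+177+24+89+56 = 398 min.
Column-greedy (each machine in turn goes to its cheapest remaining job) gives 442 min, worse by 44.
Every other assignment is strictly worse.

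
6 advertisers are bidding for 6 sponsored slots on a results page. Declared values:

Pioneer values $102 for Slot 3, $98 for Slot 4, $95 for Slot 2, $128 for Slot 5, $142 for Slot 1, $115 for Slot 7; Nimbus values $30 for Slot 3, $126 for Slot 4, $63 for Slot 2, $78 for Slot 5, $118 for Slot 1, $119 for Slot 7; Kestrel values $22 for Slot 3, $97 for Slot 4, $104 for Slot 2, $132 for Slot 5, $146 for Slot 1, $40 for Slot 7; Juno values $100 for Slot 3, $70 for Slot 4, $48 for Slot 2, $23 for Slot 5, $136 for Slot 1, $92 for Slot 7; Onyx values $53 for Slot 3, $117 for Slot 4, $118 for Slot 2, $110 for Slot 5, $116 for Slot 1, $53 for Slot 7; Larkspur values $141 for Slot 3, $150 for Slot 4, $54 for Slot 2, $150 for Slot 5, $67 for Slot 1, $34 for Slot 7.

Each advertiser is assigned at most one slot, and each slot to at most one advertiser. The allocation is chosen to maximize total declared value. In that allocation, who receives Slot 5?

Treat this as an assignment problem: match each advertiser to one slot.
Optimal: Pioneer→Slot 7 ($115), Nimbus→Slot 4 ($126), Kestrel→Slot 5 ($132), Juno→Slot 1 ($136), Onyx→Slot 2 ($118), Larkspur→Slot 3 ($141) — total 115+126+132+136+118+141 = $768.
Row-greedy (each advertiser in turn takes its best remaining slot) gives $652, worse by 116.
Next-best assignment: Pioneer→Slot 5, Nimbus→Slot 7, Kestrel→Slot 1, Juno→Slot 3, Onyx→Slot 2, Larkspur→Slot 4 = $761.
No other one-to-one assignment exceeds $768.
Kestrel's own top slot is Slot 1 ($146), but forcing Kestrel→Slot 1 and reassigning the rest optimally gives only $761 — worse by 7.

Kestrel receives Slot 5.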